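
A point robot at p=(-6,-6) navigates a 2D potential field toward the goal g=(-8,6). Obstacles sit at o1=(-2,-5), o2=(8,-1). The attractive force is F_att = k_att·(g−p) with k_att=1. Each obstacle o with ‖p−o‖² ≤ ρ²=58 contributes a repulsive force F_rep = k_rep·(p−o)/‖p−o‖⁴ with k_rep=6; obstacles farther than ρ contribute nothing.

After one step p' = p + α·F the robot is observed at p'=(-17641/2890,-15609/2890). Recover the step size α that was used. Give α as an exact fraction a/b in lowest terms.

α = 1/20

F_att = 1·(g−p) = 1·(-2,12) = (-2.0000,12.0000)
o1: d²=17 ≤ ρ²=58; F_rep = 6·(-4,-1)/17² = (-0.0830,-0.0208)
o2: d²=221 > ρ²=58 → inactive
F = F_att + ΣF_rep = (-2.0830,11.9792)
Δp = p'−p = (-0.1042,0.5990); α = Δx/Fx = (-301/2890) / (-602/289) = 1/20
check: Δy/Fy = (1731/2890) / (3462/289) = 1/20 ✓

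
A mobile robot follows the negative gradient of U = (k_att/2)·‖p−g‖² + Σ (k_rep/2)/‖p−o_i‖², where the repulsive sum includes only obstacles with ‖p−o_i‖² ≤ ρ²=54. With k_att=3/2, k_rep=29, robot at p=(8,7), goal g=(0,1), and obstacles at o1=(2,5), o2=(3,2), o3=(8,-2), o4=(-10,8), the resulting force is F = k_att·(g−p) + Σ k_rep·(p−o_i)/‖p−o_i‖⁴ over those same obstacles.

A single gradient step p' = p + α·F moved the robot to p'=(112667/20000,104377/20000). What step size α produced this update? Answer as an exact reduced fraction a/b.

α = 1/5

F_att = 3/2·(g−p) = 3/2·(-8,-6) = (-12.0000,-9.0000)
o1: d²=40 ≤ ρ²=54; F_rep = 29·(6,2)/40² = (0.1087,0.0362)
o2: d²=50 ≤ ρ²=54; F_rep = 29·(5,5)/50² = (0.0580,0.0580)
o3: d²=81 > ρ²=54 → inactive
o4: d²=325 > ρ²=54 → inactive
F = F_att + ΣF_rep = (-11.8332,-8.9057)
Δp = p'−p = (-2.3666,-1.7812); α = Δx/Fx = (-47333/20000) / (-47333/4000) = 1/5
check: Δy/Fy = (-35623/20000) / (-35623/4000) = 1/5 ✓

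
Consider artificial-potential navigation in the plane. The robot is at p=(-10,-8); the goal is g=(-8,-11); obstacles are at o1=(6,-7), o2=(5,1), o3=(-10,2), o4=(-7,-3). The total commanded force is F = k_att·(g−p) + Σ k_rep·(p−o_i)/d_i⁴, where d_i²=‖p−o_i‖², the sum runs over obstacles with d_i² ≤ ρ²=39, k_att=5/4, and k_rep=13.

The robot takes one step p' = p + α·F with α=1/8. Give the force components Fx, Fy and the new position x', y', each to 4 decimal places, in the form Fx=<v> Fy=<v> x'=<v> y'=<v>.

Fx=2.4663 Fy=-3.8062 x'=-9.6917 y'=-8.4758

F_att = 5/4·(g−p) = 5/4·(2,-3) = (2.5000,-3.7500)
o1: d²=257 > ρ²=39 → inactive
o2: d²=306 > ρ²=39 → inactive
o3: d²=100 > ρ²=39 → inactive
o4: d²=34 ≤ ρ²=39; F_rep = 13·(-3,-5)/34² = (-0.0337,-0.0562)
F = F_att + ΣF_rep = (2.4663,-3.8062)
p' = p + 1/8·F = (-9.6917,-8.4758)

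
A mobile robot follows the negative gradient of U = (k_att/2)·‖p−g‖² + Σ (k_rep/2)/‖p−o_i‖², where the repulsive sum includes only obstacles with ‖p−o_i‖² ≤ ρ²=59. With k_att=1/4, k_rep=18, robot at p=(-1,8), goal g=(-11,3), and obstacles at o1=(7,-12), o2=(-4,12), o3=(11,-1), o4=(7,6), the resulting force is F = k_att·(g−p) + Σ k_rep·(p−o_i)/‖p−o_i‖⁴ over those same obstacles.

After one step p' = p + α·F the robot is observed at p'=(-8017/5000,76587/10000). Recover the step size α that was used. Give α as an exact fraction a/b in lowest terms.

F_att = 1/4·(g−p) = 1/4·(-10,-5) = (-2.5000,-1.2500)
o1: d²=464 > ρ²=59 → inactive
o2: d²=25 ≤ ρ²=59; F_rep = 18·(3,-4)/25² = (0.0864,-0.1152)
o3: d²=225 > ρ²=59 → inactive
o4: d²=68 > ρ²=59 → inactive
F = F_att + ΣF_rep = (-2.4136,-1.3652)
Δp = p'−p = (-0.6034,-0.3413); α = Δx/Fx = (-3017/5000) / (-3017/1250) = 1/4
check: Δy/Fy = (-3413/10000) / (-3413/2500) = 1/4 ✓

α = 1/4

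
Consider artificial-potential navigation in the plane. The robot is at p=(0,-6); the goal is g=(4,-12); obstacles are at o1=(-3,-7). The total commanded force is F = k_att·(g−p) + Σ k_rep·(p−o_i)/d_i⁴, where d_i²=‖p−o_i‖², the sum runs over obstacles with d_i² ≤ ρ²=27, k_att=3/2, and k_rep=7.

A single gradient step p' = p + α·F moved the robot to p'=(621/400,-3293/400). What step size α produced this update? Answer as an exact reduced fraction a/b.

F_att = 3/2·(g−p) = 3/2·(4,-6) = (6.0000,-9.0000)
o1: d²=10 ≤ ρ²=27; F_rep = 7·(3,1)/10² = (0.2100,0.0700)
F = F_att + ΣF_rep = (6.2100,-8.9300)
Δp = p'−p = (1.5525,-2.2325); α = Δx/Fx = (621/400) / (621/100) = 1/4
check: Δy/Fy = (-893/400) / (-893/100) = 1/4 ✓

α = 1/4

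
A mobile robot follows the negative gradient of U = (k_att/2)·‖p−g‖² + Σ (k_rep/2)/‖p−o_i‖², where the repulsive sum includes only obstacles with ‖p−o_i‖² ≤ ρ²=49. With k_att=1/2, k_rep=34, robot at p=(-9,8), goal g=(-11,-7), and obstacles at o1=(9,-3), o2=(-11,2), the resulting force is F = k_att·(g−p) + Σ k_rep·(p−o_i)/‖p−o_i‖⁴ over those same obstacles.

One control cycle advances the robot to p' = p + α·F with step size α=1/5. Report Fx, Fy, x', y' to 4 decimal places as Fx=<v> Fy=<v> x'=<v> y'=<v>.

F_att = 1/2·(g−p) = 1/2·(-2,-15) = (-1.0000,-7.5000)
o1: d²=445 > ρ²=49 → inactive
o2: d²=40 ≤ ρ²=49; F_rep = 34·(2,6)/40² = (0.0425,0.1275)
F = F_att + ΣF_rep = (-0.9575,-7.3725)
p' = p + 1/5·F = (-9.1915,6.5255)

Fx=-0.9575 Fy=-7.3725 x'=-9.1915 y'=6.5255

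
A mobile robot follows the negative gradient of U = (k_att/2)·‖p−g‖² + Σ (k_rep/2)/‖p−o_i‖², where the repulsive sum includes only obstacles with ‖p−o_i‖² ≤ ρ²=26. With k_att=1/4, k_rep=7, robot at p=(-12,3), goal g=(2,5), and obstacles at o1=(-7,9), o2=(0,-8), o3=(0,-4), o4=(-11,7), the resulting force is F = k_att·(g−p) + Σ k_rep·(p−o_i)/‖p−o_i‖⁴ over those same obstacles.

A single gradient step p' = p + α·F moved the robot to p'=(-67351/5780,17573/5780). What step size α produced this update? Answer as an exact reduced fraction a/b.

F_att = 1/4·(g−p) = 1/4·(14,2) = (3.5000,0.5000)
o1: d²=61 > ρ²=26 → inactive
o2: d²=265 > ρ²=26 → inactive
o3: d²=193 > ρ²=26 → inactive
o4: d²=17 ≤ ρ²=26; F_rep = 7·(-1,-4)/17² = (-0.0242,-0.0969)
F = F_att + ΣF_rep = (3.4758,0.4031)
Δp = p'−p = (0.3476,0.0403); α = Δx/Fx = (2009/5780) / (2009/578) = 1/10
check: Δy/Fy = (233/5780) / (233/578) = 1/10 ✓

α = 1/10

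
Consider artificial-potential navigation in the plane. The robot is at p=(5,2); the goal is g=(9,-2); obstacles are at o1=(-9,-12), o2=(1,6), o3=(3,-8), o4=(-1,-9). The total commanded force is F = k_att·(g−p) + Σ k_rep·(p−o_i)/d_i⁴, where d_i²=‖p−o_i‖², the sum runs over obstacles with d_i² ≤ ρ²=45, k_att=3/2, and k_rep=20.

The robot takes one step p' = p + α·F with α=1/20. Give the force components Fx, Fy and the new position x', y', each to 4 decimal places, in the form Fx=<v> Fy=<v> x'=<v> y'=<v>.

Fx=6.0781 Fy=-6.0781 x'=5.3039 y'=1.6961

F_att = 3/2·(g−p) = 3/2·(4,-4) = (6.0000,-6.0000)
o1: d²=392 > ρ²=45 → inactive
o2: d²=32 ≤ ρ²=45; F_rep = 20·(4,-4)/32² = (0.0781,-0.0781)
o3: d²=104 > ρ²=45 → inactive
o4: d²=157 > ρ²=45 → inactive
F = F_att + ΣF_rep = (6.0781,-6.0781)
p' = p + 1/20·F = (5.3039,1.6961)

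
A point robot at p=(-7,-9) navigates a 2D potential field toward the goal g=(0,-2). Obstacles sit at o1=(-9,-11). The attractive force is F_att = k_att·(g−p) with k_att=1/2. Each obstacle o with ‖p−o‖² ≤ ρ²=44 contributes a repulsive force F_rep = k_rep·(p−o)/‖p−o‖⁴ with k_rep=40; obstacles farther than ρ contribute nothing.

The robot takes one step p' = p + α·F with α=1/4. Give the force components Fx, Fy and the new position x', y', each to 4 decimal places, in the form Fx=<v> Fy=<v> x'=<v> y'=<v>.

F_att = 1/2·(g−p) = 1/2·(7,7) = (3.5000,3.5000)
o1: d²=8 ≤ ρ²=44; F_rep = 40·(2,2)/8² = (1.2500,1.2500)
F = F_att + ΣF_rep = (4.7500,4.7500)
p' = p + 1/4·F = (-5.8125,-7.8125)

Fx=4.7500 Fy=4.7500 x'=-5.8125 y'=-7.8125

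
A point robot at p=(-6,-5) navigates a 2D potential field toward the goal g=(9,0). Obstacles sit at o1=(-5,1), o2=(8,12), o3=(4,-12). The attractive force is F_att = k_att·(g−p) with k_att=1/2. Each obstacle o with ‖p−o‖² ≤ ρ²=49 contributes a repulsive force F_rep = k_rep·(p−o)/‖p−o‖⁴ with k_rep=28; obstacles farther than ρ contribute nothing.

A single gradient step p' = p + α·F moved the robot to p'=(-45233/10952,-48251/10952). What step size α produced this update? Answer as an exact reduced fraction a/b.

α = 1/4

F_att = 1/2·(g−p) = 1/2·(15,5) = (7.5000,2.5000)
o1: d²=37 ≤ ρ²=49; F_rep = 28·(-1,-6)/37² = (-0.0205,-0.1227)
o2: d²=485 > ρ²=49 → inactive
o3: d²=149 > ρ²=49 → inactive
F = F_att + ΣF_rep = (7.4795,2.3773)
Δp = p'−p = (1.8699,0.5943); α = Δx/Fx = (20479/10952) / (20479/2738) = 1/4
check: Δy/Fy = (6509/10952) / (6509/2738) = 1/4 ✓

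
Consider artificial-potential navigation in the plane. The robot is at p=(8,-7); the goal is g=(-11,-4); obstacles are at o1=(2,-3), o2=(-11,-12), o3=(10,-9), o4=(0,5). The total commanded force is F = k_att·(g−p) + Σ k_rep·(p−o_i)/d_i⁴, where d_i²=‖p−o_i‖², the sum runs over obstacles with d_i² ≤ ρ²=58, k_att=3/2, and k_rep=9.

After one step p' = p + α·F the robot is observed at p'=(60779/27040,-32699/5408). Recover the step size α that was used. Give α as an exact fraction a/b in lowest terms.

α = 1/5

F_att = 3/2·(g−p) = 3/2·(-19,3) = (-28.5000,4.5000)
o1: d²=52 ≤ ρ²=58; F_rep = 9·(6,-4)/52² = (0.0200,-0.0133)
o2: d²=386 > ρ²=58 → inactive
o3: d²=8 ≤ ρ²=58; F_rep = 9·(-2,2)/8² = (-0.2812,0.2812)
o4: d²=208 > ρ²=58 → inactive
F = F_att + ΣF_rep = (-28.7613,4.7679)
Δp = p'−p = (-5.7523,0.9536); α = Δx/Fx = (-155541/27040) / (-155541/5408) = 1/5
check: Δy/Fy = (5157/5408) / (25785/5408) = 1/5 ✓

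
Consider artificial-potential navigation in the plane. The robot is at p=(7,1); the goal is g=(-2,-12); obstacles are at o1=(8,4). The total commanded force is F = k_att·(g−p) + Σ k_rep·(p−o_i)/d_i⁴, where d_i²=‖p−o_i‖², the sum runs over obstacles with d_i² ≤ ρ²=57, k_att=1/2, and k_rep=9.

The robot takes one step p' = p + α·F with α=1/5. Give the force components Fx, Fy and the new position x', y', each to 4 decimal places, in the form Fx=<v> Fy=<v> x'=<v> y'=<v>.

Fx=-4.5900 Fy=-6.7700 x'=6.0820 y'=-0.3540

F_att = 1/2·(g−p) = 1/2·(-9,-13) = (-4.5000,-6.5000)
o1: d²=10 ≤ ρ²=57; F_rep = 9·(-1,-3)/10² = (-0.0900,-0.2700)
F = F_att + ΣF_rep = (-4.5900,-6.7700)
p' = p + 1/5·F = (6.0820,-0.3540)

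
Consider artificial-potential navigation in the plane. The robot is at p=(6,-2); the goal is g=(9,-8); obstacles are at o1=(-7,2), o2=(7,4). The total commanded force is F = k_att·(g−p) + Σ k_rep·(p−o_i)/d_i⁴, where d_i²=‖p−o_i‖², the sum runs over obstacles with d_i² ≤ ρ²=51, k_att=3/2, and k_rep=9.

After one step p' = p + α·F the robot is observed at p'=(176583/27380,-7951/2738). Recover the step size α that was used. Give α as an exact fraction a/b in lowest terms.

F_att = 3/2·(g−p) = 3/2·(3,-6) = (4.5000,-9.0000)
o1: d²=185 > ρ²=51 → inactive
o2: d²=37 ≤ ρ²=51; F_rep = 9·(-1,-6)/37² = (-0.0066,-0.0394)
F = F_att + ΣF_rep = (4.4934,-9.0394)
Δp = p'−p = (0.4493,-0.9039); α = Δx/Fx = (12303/27380) / (12303/2738) = 1/10
check: Δy/Fy = (-2475/2738) / (-12375/1369) = 1/10 ✓

α = 1/10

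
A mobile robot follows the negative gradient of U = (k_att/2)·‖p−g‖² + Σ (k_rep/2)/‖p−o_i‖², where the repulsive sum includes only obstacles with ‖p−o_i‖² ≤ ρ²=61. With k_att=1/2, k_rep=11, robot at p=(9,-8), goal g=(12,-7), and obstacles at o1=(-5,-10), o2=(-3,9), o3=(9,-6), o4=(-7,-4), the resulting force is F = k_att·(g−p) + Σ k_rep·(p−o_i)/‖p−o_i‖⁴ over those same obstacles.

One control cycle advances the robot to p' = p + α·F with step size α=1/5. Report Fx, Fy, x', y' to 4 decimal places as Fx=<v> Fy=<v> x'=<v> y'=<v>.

Fx=1.5000 Fy=-0.8750 x'=9.3000 y'=-8.1750

F_att = 1/2·(g−p) = 1/2·(3,1) = (1.5000,0.5000)
o1: d²=200 > ρ²=61 → inactive
o2: d²=433 > ρ²=61 → inactive
o3: d²=4 ≤ ρ²=61; F_rep = 11·(0,-2)/4² = (0.0000,-1.3750)
o4: d²=272 > ρ²=61 → inactive
F = F_att + ΣF_rep = (1.5000,-0.8750)
p' = p + 1/5·F = (9.3000,-8.1750)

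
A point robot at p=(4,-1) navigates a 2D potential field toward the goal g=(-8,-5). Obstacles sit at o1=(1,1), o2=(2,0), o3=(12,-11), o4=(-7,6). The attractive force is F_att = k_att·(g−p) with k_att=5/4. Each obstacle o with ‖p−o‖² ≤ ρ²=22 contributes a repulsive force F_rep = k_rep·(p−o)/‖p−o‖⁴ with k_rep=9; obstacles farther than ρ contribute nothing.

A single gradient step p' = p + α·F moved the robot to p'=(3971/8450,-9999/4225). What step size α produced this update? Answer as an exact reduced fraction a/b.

F_att = 5/4·(g−p) = 5/4·(-12,-4) = (-15.0000,-5.0000)
o1: d²=13 ≤ ρ²=22; F_rep = 9·(3,-2)/13² = (0.1598,-0.1065)
o2: d²=5 ≤ ρ²=22; F_rep = 9·(2,-1)/5² = (0.7200,-0.3600)
o3: d²=164 > ρ²=22 → inactive
o4: d²=170 > ρ²=22 → inactive
F = F_att + ΣF_rep = (-14.1202,-5.4665)
Δp = p'−p = (-3.5301,-1.3666); α = Δx/Fx = (-29829/8450) / (-59658/4225) = 1/4
check: Δy/Fy = (-5774/4225) / (-23096/4225) = 1/4 ✓

α = 1/4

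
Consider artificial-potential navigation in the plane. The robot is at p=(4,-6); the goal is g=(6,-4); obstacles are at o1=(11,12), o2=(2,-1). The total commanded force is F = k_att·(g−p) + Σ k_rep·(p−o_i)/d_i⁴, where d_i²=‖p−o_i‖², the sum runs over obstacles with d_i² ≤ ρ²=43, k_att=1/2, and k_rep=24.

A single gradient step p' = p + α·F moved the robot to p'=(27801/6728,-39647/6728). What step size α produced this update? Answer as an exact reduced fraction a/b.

F_att = 1/2·(g−p) = 1/2·(2,2) = (1.0000,1.0000)
o1: d²=373 > ρ²=43 → inactive
o2: d²=29 ≤ ρ²=43; F_rep = 24·(2,-5)/29² = (0.0571,-0.1427)
F = F_att + ΣF_rep = (1.0571,0.8573)
Δp = p'−p = (0.1321,0.1072); α = Δx/Fx = (889/6728) / (889/841) = 1/8
check: Δy/Fy = (721/6728) / (721/841) = 1/8 ✓

α = 1/8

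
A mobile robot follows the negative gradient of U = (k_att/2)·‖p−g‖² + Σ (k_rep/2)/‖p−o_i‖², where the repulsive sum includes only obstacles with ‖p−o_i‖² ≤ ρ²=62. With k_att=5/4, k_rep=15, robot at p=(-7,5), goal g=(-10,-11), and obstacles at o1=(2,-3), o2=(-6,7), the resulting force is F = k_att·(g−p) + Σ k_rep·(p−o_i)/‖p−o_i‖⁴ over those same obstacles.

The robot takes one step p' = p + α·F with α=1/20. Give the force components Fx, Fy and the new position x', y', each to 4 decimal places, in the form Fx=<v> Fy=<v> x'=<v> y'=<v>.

F_att = 5/4·(g−p) = 5/4·(-3,-16) = (-3.7500,-20.0000)
o1: d²=145 > ρ²=62 → inactive
o2: d²=5 ≤ ρ²=62; F_rep = 15·(-1,-2)/5² = (-0.6000,-1.2000)
F = F_att + ΣF_rep = (-4.3500,-21.2000)
p' = p + 1/20·F = (-7.2175,3.9400)

Fx=-4.3500 Fy=-21.2000 x'=-7.2175 y'=3.9400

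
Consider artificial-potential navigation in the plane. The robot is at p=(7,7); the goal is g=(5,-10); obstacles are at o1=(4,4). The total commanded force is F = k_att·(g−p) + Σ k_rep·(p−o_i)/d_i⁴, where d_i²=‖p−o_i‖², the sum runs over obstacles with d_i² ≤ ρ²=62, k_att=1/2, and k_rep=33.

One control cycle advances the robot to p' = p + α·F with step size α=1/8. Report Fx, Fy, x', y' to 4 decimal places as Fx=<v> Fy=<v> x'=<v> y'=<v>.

F_att = 1/2·(g−p) = 1/2·(-2,-17) = (-1.0000,-8.5000)
o1: d²=18 ≤ ρ²=62; F_rep = 33·(3,3)/18² = (0.3056,0.3056)
F = F_att + ΣF_rep = (-0.6944,-8.1944)
p' = p + 1/8·F = (6.9132,5.9757)

Fx=-0.6944 Fy=-8.1944 x'=6.9132 y'=5.9757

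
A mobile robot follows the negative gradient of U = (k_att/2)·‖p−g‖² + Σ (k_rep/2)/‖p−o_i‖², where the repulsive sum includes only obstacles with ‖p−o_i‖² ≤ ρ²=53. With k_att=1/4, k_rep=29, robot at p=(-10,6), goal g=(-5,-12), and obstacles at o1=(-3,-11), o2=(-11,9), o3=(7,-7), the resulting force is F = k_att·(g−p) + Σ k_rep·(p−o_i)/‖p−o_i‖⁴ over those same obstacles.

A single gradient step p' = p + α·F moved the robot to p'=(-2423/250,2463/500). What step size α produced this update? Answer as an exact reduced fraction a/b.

α = 1/5

F_att = 1/4·(g−p) = 1/4·(5,-18) = (1.2500,-4.5000)
o1: d²=338 > ρ²=53 → inactive
o2: d²=10 ≤ ρ²=53; F_rep = 29·(1,-3)/10² = (0.2900,-0.8700)
o3: d²=458 > ρ²=53 → inactive
F = F_att + ΣF_rep = (1.5400,-5.3700)
Δp = p'−p = (0.3080,-1.0740); α = Δx/Fx = (77/250) / (77/50) = 1/5
check: Δy/Fy = (-537/500) / (-537/100) = 1/5 ✓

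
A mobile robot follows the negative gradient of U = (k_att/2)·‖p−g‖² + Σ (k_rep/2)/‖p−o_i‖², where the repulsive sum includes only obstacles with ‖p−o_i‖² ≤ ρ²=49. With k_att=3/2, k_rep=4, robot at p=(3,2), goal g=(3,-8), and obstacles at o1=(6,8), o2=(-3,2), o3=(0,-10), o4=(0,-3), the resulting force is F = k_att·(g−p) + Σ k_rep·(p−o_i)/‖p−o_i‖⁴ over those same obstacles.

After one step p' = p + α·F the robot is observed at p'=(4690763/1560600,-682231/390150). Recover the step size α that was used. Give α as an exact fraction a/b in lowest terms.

α = 1/4

F_att = 3/2·(g−p) = 3/2·(0,-10) = (0.0000,-15.0000)
o1: d²=45 ≤ ρ²=49; F_rep = 4·(-3,-6)/45² = (-0.0059,-0.0119)
o2: d²=36 ≤ ρ²=49; F_rep = 4·(6,0)/36² = (0.0185,0.0000)
o3: d²=153 > ρ²=49 → inactive
o4: d²=34 ≤ ρ²=49; F_rep = 4·(3,5)/34² = (0.0104,0.0173)
F = F_att + ΣF_rep = (0.0230,-14.9946)
Δp = p'−p = (0.0057,-3.7486); α = Δx/Fx = (8963/1560600) / (8963/390150) = 1/4
check: Δy/Fy = (-1462531/390150) / (-2925062/195075) = 1/4 ✓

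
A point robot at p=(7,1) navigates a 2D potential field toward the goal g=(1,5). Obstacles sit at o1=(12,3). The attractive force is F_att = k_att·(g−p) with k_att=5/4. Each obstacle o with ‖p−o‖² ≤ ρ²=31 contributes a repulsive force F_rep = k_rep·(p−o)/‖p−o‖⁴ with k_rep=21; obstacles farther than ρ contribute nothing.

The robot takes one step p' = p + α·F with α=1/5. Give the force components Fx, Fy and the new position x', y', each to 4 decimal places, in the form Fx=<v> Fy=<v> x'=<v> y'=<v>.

Fx=-7.6249 Fy=4.9501 x'=5.4750 y'=1.9900

F_att = 5/4·(g−p) = 5/4·(-6,4) = (-7.5000,5.0000)
o1: d²=29 ≤ ρ²=31; F_rep = 21·(-5,-2)/29² = (-0.1249,-0.0499)
F = F_att + ΣF_rep = (-7.6249,4.9501)
p' = p + 1/5·F = (5.4750,1.9900)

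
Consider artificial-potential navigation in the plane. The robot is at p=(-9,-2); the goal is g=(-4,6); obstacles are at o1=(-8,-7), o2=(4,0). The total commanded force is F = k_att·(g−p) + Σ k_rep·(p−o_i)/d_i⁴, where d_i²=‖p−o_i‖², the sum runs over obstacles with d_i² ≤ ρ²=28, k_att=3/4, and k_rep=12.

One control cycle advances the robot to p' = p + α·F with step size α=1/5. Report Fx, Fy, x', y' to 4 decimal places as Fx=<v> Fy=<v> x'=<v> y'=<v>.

F_att = 3/4·(g−p) = 3/4·(5,8) = (3.7500,6.0000)
o1: d²=26 ≤ ρ²=28; F_rep = 12·(-1,5)/26² = (-0.0178,0.0888)
o2: d²=173 > ρ²=28 → inactive
F = F_att + ΣF_rep = (3.7322,6.0888)
p' = p + 1/5·F = (-8.2536,-0.7822)

Fx=3.7322 Fy=6.0888 x'=-8.2536 y'=-0.7822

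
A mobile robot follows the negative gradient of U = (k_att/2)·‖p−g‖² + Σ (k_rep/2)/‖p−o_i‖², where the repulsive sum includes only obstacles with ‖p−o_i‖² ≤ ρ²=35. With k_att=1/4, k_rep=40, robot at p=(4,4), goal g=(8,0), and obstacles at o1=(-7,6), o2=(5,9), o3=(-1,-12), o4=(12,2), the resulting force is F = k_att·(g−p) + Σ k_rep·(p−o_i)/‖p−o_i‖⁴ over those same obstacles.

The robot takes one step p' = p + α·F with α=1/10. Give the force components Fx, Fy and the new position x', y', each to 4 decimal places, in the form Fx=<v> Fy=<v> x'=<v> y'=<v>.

Fx=0.9408 Fy=-1.2959 x'=4.0941 y'=3.8704

F_att = 1/4·(g−p) = 1/4·(4,-4) = (1.0000,-1.0000)
o1: d²=125 > ρ²=35 → inactive
o2: d²=26 ≤ ρ²=35; F_rep = 40·(-1,-5)/26² = (-0.0592,-0.2959)
o3: d²=281 > ρ²=35 → inactive
o4: d²=68 > ρ²=35 → inactive
F = F_att + ΣF_rep = (0.9408,-1.2959)
p' = p + 1/10·F = (4.0941,3.8704)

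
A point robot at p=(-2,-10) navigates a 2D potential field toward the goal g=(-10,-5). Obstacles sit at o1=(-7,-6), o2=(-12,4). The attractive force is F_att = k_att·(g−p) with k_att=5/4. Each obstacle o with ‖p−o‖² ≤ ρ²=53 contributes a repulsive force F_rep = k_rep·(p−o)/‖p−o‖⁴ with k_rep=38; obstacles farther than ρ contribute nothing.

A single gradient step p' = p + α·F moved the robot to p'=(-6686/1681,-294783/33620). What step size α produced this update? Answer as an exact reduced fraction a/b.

α = 1/5

F_att = 5/4·(g−p) = 5/4·(-8,5) = (-10.0000,6.2500)
o1: d²=41 ≤ ρ²=53; F_rep = 38·(5,-4)/41² = (0.1130,-0.0904)
o2: d²=296 > ρ²=53 → inactive
F = F_att + ΣF_rep = (-9.8870,6.1596)
Δp = p'−p = (-1.9774,1.2319); α = Δx/Fx = (-3324/1681) / (-16620/1681) = 1/5
check: Δy/Fy = (41417/33620) / (41417/6724) = 1/5 ✓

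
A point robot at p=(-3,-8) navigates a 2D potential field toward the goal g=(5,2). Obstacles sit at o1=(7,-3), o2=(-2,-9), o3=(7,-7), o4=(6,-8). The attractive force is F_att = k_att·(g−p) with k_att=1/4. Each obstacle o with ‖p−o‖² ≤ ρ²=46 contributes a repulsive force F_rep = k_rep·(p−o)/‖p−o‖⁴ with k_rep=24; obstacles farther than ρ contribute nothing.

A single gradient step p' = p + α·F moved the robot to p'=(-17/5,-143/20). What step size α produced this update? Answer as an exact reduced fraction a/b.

α = 1/10

F_att = 1/4·(g−p) = 1/4·(8,10) = (2.0000,2.5000)
o1: d²=125 > ρ²=46 → inactive
o2: d²=2 ≤ ρ²=46; F_rep = 24·(-1,1)/2² = (-6.0000,6.0000)
o3: d²=101 > ρ²=46 → inactive
o4: d²=81 > ρ²=46 → inactive
F = F_att + ΣF_rep = (-4.0000,8.5000)
Δp = p'−p = (-0.4000,0.8500); α = Δx/Fx = (-2/5) / (-4) = 1/10
check: Δy/Fy = (17/20) / (17/2) = 1/10 ✓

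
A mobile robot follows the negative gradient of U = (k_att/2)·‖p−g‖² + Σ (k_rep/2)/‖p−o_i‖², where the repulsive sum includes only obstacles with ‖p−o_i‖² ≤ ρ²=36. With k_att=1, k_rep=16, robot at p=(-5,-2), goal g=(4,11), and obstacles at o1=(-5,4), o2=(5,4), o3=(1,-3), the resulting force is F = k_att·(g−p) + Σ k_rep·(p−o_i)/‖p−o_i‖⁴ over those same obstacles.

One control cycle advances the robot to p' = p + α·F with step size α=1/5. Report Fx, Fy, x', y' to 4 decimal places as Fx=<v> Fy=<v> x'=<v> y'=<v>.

F_att = 1·(g−p) = 1·(9,13) = (9.0000,13.0000)
o1: d²=36 ≤ ρ²=36; F_rep = 16·(0,-6)/36² = (0.0000,-0.0741)
o2: d²=136 > ρ²=36 → inactive
o3: d²=37 > ρ²=36 → inactive
F = F_att + ΣF_rep = (9.0000,12.9259)
p' = p + 1/5·F = (-3.2000,0.5852)

Fx=9.0000 Fy=12.9259 x'=-3.2000 y'=0.5852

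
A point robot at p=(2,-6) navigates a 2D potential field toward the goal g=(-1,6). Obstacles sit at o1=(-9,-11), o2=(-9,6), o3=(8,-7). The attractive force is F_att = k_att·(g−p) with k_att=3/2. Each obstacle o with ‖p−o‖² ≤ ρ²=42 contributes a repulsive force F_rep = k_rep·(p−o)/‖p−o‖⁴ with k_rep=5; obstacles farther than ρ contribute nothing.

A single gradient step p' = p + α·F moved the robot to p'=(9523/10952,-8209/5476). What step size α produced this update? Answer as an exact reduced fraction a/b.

α = 1/4

F_att = 3/2·(g−p) = 3/2·(-3,12) = (-4.5000,18.0000)
o1: d²=146 > ρ²=42 → inactive
o2: d²=265 > ρ²=42 → inactive
o3: d²=37 ≤ ρ²=42; F_rep = 5·(-6,1)/37² = (-0.0219,0.0037)
F = F_att + ΣF_rep = (-4.5219,18.0037)
Δp = p'−p = (-1.1305,4.5009); α = Δx/Fx = (-12381/10952) / (-12381/2738) = 1/4
check: Δy/Fy = (24647/5476) / (24647/1369) = 1/4 ✓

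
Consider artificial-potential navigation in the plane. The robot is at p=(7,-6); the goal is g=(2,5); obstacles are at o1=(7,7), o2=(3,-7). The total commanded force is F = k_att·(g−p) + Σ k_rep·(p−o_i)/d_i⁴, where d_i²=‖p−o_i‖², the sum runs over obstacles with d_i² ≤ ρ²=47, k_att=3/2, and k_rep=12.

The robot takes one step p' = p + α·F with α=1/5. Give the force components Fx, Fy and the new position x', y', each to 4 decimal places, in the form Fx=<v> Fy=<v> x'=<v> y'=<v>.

Fx=-7.3339 Fy=16.5415 x'=5.5332 y'=-2.6917

F_att = 3/2·(g−p) = 3/2·(-5,11) = (-7.5000,16.5000)
o1: d²=169 > ρ²=47 → inactive
o2: d²=17 ≤ ρ²=47; F_rep = 12·(4,1)/17² = (0.1661,0.0415)
F = F_att + ΣF_rep = (-7.3339,16.5415)
p' = p + 1/5·F = (5.5332,-2.6917)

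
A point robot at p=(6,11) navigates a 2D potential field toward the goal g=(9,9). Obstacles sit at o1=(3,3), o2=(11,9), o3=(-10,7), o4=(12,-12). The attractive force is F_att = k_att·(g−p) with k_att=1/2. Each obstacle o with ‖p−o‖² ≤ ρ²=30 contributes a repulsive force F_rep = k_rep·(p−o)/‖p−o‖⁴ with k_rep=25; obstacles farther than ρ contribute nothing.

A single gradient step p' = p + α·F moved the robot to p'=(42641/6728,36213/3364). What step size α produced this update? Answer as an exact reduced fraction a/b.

F_att = 1/2·(g−p) = 1/2·(3,-2) = (1.5000,-1.0000)
o1: d²=73 > ρ²=30 → inactive
o2: d²=29 ≤ ρ²=30; F_rep = 25·(-5,2)/29² = (-0.1486,0.0595)
o3: d²=272 > ρ²=30 → inactive
o4: d²=565 > ρ²=30 → inactive
F = F_att + ΣF_rep = (1.3514,-0.9405)
Δp = p'−p = (0.3378,-0.2351); α = Δx/Fx = (2273/6728) / (2273/1682) = 1/4
check: Δy/Fy = (-791/3364) / (-791/841) = 1/4 ✓

α = 1/4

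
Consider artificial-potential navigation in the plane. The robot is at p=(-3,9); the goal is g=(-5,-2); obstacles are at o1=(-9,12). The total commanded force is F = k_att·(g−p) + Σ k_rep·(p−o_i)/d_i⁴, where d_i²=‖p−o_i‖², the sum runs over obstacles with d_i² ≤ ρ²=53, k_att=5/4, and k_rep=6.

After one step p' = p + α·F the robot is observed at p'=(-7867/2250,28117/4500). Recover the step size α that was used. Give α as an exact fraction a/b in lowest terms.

α = 1/5

F_att = 5/4·(g−p) = 5/4·(-2,-11) = (-2.5000,-13.7500)
o1: d²=45 ≤ ρ²=53; F_rep = 6·(6,-3)/45² = (0.0178,-0.0089)
F = F_att + ΣF_rep = (-2.4822,-13.7589)
Δp = p'−p = (-0.4964,-2.7518); α = Δx/Fx = (-1117/2250) / (-1117/450) = 1/5
check: Δy/Fy = (-12383/4500) / (-12383/900) = 1/5 ✓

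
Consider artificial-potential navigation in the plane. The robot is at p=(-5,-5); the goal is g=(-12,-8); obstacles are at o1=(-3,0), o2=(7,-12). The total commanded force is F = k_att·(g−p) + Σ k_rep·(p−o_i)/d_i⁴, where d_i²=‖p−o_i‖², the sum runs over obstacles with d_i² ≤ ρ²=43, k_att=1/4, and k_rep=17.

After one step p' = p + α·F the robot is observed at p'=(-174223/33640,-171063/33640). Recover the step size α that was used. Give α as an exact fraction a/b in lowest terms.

α = 1/10

F_att = 1/4·(g−p) = 1/4·(-7,-3) = (-1.7500,-0.7500)
o1: d²=29 ≤ ρ²=43; F_rep = 17·(-2,-5)/29² = (-0.0404,-0.1011)
o2: d²=193 > ρ²=43 → inactive
F = F_att + ΣF_rep = (-1.7904,-0.8511)
Δp = p'−p = (-0.1790,-0.0851); α = Δx/Fx = (-6023/33640) / (-6023/3364) = 1/10
check: Δy/Fy = (-2863/33640) / (-2863/3364) = 1/10 ✓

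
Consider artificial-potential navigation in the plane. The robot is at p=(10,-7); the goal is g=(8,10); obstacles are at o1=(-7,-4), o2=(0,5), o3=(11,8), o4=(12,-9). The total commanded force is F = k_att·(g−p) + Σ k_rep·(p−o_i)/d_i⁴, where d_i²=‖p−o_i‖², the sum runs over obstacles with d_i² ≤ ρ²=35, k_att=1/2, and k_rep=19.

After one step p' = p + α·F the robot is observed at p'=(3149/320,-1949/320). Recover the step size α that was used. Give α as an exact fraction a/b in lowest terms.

F_att = 1/2·(g−p) = 1/2·(-2,17) = (-1.0000,8.5000)
o1: d²=298 > ρ²=35 → inactive
o2: d²=244 > ρ²=35 → inactive
o3: d²=226 > ρ²=35 → inactive
o4: d²=8 ≤ ρ²=35; F_rep = 19·(-2,2)/8² = (-0.5938,0.5938)
F = F_att + ΣF_rep = (-1.5938,9.0938)
Δp = p'−p = (-0.1594,0.9094); α = Δx/Fx = (-51/320) / (-51/32) = 1/10
check: Δy/Fy = (291/320) / (291/32) = 1/10 ✓

α = 1/10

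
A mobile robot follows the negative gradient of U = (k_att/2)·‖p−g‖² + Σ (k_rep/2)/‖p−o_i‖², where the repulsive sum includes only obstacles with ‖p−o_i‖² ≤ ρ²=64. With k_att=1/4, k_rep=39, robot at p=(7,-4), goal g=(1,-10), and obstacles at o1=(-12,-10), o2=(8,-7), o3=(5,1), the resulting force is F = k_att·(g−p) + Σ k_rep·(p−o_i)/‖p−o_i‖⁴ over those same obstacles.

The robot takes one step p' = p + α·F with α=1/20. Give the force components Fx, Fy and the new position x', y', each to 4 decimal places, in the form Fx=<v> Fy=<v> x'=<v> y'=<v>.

Fx=-1.7973 Fy=-0.5619 x'=6.9101 y'=-4.0281

F_att = 1/4·(g−p) = 1/4·(-6,-6) = (-1.5000,-1.5000)
o1: d²=397 > ρ²=64 → inactive
o2: d²=10 ≤ ρ²=64; F_rep = 39·(-1,3)/10² = (-0.3900,1.1700)
o3: d²=29 ≤ ρ²=64; F_rep = 39·(2,-5)/29² = (0.0927,-0.2319)
F = F_att + ΣF_rep = (-1.7973,-0.5619)
p' = p + 1/20·F = (6.9101,-4.0281)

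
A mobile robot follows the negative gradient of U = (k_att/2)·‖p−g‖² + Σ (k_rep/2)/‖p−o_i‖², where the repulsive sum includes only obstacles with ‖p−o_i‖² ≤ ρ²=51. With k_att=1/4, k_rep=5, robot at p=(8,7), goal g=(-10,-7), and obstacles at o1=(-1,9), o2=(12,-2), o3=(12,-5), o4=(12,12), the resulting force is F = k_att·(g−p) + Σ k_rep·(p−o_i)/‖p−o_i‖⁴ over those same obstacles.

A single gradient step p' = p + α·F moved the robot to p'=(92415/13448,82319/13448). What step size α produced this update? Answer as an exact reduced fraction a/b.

α = 1/4

F_att = 1/4·(g−p) = 1/4·(-18,-14) = (-4.5000,-3.5000)
o1: d²=85 > ρ²=51 → inactive
o2: d²=97 > ρ²=51 → inactive
o3: d²=160 > ρ²=51 → inactive
o4: d²=41 ≤ ρ²=51; F_rep = 5·(-4,-5)/41² = (-0.0119,-0.0149)
F = F_att + ΣF_rep = (-4.5119,-3.5149)
Δp = p'−p = (-1.1280,-0.8787); α = Δx/Fx = (-15169/13448) / (-15169/3362) = 1/4
check: Δy/Fy = (-11817/13448) / (-11817/3362) = 1/4 ✓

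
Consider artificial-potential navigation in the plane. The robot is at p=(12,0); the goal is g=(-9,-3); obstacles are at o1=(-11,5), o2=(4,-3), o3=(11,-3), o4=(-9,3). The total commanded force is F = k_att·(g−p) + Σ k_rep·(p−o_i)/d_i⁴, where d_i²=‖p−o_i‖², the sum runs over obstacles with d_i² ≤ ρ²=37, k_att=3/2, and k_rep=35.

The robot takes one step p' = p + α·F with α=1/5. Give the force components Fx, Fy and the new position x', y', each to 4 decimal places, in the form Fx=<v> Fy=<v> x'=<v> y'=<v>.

F_att = 3/2·(g−p) = 3/2·(-21,-3) = (-31.5000,-4.5000)
o1: d²=554 > ρ²=37 → inactive
o2: d²=73 > ρ²=37 → inactive
o3: d²=10 ≤ ρ²=37; F_rep = 35·(1,3)/10² = (0.3500,1.0500)
o4: d²=450 > ρ²=37 → inactive
F = F_att + ΣF_rep = (-31.1500,-3.4500)
p' = p + 1/5·F = (5.7700,-0.6900)

Fx=-31.1500 Fy=-3.4500 x'=5.7700 y'=-0.6900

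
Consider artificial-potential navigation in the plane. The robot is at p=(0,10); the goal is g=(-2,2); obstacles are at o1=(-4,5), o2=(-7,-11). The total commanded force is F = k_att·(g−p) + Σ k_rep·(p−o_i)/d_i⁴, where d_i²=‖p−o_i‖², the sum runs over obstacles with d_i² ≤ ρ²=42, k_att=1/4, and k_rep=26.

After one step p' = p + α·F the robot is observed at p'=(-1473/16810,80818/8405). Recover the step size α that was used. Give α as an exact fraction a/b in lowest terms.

α = 1/5

F_att = 1/4·(g−p) = 1/4·(-2,-8) = (-0.5000,-2.0000)
o1: d²=41 ≤ ρ²=42; F_rep = 26·(4,5)/41² = (0.0619,0.0773)
o2: d²=490 > ρ²=42 → inactive
F = F_att + ΣF_rep = (-0.4381,-1.9227)
Δp = p'−p = (-0.0876,-0.3845); α = Δx/Fx = (-1473/16810) / (-1473/3362) = 1/5
check: Δy/Fy = (-3232/8405) / (-3232/1681) = 1/5 ✓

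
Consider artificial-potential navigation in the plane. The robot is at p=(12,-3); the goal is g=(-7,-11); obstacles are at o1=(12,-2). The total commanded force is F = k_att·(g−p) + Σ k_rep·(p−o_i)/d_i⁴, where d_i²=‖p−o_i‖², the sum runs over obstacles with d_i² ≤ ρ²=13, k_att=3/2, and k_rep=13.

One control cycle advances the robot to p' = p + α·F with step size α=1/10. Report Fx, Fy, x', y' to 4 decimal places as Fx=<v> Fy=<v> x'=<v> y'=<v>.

Fx=-28.5000 Fy=-25.0000 x'=9.1500 y'=-5.5000

F_att = 3/2·(g−p) = 3/2·(-19,-8) = (-28.5000,-12.0000)
o1: d²=1 ≤ ρ²=13; F_rep = 13·(0,-1)/1² = (0.0000,-13.0000)
F = F_att + ΣF_rep = (-28.5000,-25.0000)
p' = p + 1/10·F = (9.1500,-5.5000)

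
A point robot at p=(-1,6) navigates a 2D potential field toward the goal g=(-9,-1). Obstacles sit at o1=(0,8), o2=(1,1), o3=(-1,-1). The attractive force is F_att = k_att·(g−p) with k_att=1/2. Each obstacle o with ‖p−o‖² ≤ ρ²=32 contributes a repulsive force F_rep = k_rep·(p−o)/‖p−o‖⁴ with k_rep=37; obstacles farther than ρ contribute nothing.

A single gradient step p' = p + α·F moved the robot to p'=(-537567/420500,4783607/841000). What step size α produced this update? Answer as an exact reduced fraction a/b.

α = 1/20

F_att = 1/2·(g−p) = 1/2·(-8,-7) = (-4.0000,-3.5000)
o1: d²=5 ≤ ρ²=32; F_rep = 37·(-1,-2)/5² = (-1.4800,-2.9600)
o2: d²=29 ≤ ρ²=32; F_rep = 37·(-2,5)/29² = (-0.0880,0.2200)
o3: d²=49 > ρ²=32 → inactive
F = F_att + ΣF_rep = (-5.5680,-6.2400)
Δp = p'−p = (-0.2784,-0.3120); α = Δx/Fx = (-117067/420500) / (-117067/21025) = 1/20
check: Δy/Fy = (-262393/841000) / (-262393/42050) = 1/20 ✓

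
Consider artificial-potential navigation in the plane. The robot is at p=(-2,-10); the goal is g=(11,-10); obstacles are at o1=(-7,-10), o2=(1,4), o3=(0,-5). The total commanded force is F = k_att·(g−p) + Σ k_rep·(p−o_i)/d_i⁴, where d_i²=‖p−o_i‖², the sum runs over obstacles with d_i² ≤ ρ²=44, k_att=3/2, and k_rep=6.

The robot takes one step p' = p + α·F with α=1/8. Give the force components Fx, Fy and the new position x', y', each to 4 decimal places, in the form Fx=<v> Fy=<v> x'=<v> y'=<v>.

F_att = 3/2·(g−p) = 3/2·(13,0) = (19.5000,0.0000)
o1: d²=25 ≤ ρ²=44; F_rep = 6·(5,0)/25² = (0.0480,0.0000)
o2: d²=205 > ρ²=44 → inactive
o3: d²=29 ≤ ρ²=44; F_rep = 6·(-2,-5)/29² = (-0.0143,-0.0357)
F = F_att + ΣF_rep = (19.5337,-0.0357)
p' = p + 1/8·F = (0.4417,-10.0045)

Fx=19.5337 Fy=-0.0357 x'=0.4417 y'=-10.0045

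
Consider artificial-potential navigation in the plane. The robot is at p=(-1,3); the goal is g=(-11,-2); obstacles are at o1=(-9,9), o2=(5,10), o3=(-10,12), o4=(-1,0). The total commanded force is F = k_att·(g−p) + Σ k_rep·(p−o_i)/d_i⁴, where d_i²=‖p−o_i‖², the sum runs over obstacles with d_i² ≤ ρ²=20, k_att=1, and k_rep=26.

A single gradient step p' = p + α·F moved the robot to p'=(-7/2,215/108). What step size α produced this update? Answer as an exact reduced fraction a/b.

α = 1/4

F_att = 1·(g−p) = 1·(-10,-5) = (-10.0000,-5.0000)
o1: d²=100 > ρ²=20 → inactive
o2: d²=85 > ρ²=20 → inactive
o3: d²=162 > ρ²=20 → inactive
o4: d²=9 ≤ ρ²=20; F_rep = 26·(0,3)/9² = (0.0000,0.9630)
F = F_att + ΣF_rep = (-10.0000,-4.0370)
Δp = p'−p = (-2.5000,-1.0093); α = Δx/Fx = (-5/2) / (-10) = 1/4
check: Δy/Fy = (-109/108) / (-109/27) = 1/4 ✓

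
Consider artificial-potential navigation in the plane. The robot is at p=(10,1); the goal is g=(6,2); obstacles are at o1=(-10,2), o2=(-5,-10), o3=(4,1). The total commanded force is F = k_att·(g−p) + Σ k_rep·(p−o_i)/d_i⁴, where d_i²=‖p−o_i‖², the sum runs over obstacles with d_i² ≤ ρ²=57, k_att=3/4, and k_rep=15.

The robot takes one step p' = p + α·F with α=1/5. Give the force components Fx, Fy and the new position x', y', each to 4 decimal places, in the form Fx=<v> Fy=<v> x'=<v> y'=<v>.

F_att = 3/4·(g−p) = 3/4·(-4,1) = (-3.0000,0.7500)
o1: d²=401 > ρ²=57 → inactive
o2: d²=346 > ρ²=57 → inactive
o3: d²=36 ≤ ρ²=57; F_rep = 15·(6,0)/36² = (0.0694,0.0000)
F = F_att + ΣF_rep = (-2.9306,0.7500)
p' = p + 1/5·F = (9.4139,1.1500)

Fx=-2.9306 Fy=0.7500 x'=9.4139 y'=1.1500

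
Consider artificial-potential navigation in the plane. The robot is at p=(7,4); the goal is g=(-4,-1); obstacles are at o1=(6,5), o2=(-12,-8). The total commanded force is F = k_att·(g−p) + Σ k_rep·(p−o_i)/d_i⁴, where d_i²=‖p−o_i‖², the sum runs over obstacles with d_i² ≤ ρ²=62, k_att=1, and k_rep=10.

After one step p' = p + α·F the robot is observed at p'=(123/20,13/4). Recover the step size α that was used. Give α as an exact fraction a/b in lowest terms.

F_att = 1·(g−p) = 1·(-11,-5) = (-11.0000,-5.0000)
o1: d²=2 ≤ ρ²=62; F_rep = 10·(1,-1)/2² = (2.5000,-2.5000)
o2: d²=505 > ρ²=62 → inactive
F = F_att + ΣF_rep = (-8.5000,-7.5000)
Δp = p'−p = (-0.8500,-0.7500); α = Δx/Fx = (-17/20) / (-17/2) = 1/10
check: Δy/Fy = (-3/4) / (-15/2) = 1/10 ✓

α = 1/10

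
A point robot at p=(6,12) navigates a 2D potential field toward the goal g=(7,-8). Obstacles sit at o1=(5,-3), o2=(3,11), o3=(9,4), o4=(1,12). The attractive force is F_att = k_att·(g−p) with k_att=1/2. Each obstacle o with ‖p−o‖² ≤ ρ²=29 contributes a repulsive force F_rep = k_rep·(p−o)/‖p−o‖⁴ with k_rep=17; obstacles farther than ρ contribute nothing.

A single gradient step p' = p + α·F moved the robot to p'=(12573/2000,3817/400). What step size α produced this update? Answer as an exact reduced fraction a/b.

α = 1/4

F_att = 1/2·(g−p) = 1/2·(1,-20) = (0.5000,-10.0000)
o1: d²=226 > ρ²=29 → inactive
o2: d²=10 ≤ ρ²=29; F_rep = 17·(3,1)/10² = (0.5100,0.1700)
o3: d²=73 > ρ²=29 → inactive
o4: d²=25 ≤ ρ²=29; F_rep = 17·(5,0)/25² = (0.1360,0.0000)
F = F_att + ΣF_rep = (1.1460,-9.8300)
Δp = p'−p = (0.2865,-2.4575); α = Δx/Fx = (573/2000) / (573/500) = 1/4
check: Δy/Fy = (-983/400) / (-983/100) = 1/4 ✓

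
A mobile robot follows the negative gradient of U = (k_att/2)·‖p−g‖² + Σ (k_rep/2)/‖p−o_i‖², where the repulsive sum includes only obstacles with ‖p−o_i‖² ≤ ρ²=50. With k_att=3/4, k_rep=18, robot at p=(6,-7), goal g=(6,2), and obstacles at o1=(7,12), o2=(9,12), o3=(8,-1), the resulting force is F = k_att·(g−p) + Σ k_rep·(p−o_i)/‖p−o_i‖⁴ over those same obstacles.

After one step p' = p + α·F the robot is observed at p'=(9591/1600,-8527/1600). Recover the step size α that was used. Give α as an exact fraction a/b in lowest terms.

F_att = 3/4·(g−p) = 3/4·(0,9) = (0.0000,6.7500)
o1: d²=362 > ρ²=50 → inactive
o2: d²=370 > ρ²=50 → inactive
o3: d²=40 ≤ ρ²=50; F_rep = 18·(-2,-6)/40² = (-0.0225,-0.0675)
F = F_att + ΣF_rep = (-0.0225,6.6825)
Δp = p'−p = (-0.0056,1.6706); α = Δx/Fx = (-9/1600) / (-9/400) = 1/4
check: Δy/Fy = (2673/1600) / (2673/400) = 1/4 ✓

α = 1/4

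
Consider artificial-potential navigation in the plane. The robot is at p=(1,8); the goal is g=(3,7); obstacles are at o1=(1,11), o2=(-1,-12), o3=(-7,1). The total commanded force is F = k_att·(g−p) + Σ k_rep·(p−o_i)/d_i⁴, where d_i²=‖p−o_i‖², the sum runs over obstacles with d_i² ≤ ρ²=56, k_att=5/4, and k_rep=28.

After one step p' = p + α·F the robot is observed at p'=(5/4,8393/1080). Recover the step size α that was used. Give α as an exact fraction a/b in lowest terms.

F_att = 5/4·(g−p) = 5/4·(2,-1) = (2.5000,-1.2500)
o1: d²=9 ≤ ρ²=56; F_rep = 28·(0,-3)/9² = (0.0000,-1.0370)
o2: d²=404 > ρ²=56 → inactive
o3: d²=113 > ρ²=56 → inactive
F = F_att + ΣF_rep = (2.5000,-2.2870)
Δp = p'−p = (0.2500,-0.2287); α = Δx/Fx = (1/4) / (5/2) = 1/10
check: Δy/Fy = (-247/1080) / (-247/108) = 1/10 ✓

α = 1/10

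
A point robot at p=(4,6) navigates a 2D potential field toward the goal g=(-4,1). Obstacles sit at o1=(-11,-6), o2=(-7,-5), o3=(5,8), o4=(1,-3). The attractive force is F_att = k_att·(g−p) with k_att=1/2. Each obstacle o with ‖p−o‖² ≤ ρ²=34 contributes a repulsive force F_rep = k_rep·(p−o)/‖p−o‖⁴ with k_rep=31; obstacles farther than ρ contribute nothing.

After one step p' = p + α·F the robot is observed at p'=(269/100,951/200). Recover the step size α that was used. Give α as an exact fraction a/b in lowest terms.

F_att = 1/2·(g−p) = 1/2·(-8,-5) = (-4.0000,-2.5000)
o1: d²=369 > ρ²=34 → inactive
o2: d²=242 > ρ²=34 → inactive
o3: d²=5 ≤ ρ²=34; F_rep = 31·(-1,-2)/5² = (-1.2400,-2.4800)
o4: d²=90 > ρ²=34 → inactive
F = F_att + ΣF_rep = (-5.2400,-4.9800)
Δp = p'−p = (-1.3100,-1.2450); α = Δx/Fx = (-131/100) / (-131/25) = 1/4
check: Δy/Fy = (-249/200) / (-249/50) = 1/4 ✓

α = 1/4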